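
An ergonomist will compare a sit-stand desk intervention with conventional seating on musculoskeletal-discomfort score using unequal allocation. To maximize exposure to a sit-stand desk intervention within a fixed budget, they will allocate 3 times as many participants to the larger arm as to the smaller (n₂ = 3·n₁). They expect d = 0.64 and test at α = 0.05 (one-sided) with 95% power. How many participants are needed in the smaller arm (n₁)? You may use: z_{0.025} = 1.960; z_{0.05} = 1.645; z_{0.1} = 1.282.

With allocation ratio k = n₂/n₁ = 3, Var(x̄₁−x̄₂) = σ²(1/n₁ + 1/(k·n₁)) = σ²·(k+1)/(k·n₁).
So n₁ = (1 + 1/k)·((z_{α} + z_β)/d)² = 1.333 × (3.290/0.64)².
n₁ = 1.333 × 26.43 = 35.2.
Round up: n₁ = 36, giving n₂ = 3 × 36 = 108.

n₁ = 36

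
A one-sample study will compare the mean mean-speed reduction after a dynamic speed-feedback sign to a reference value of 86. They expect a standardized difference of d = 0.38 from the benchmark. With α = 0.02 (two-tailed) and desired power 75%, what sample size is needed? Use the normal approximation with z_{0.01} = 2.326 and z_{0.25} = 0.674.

For a one-sample test: n = ((z_{α/2} + z_β) / d)².
z_{α/2} + z_β = 2.326 + 0.674 = 3.000.
n = (3.000 / 0.38)² = 7.895² = 62.33.
Round up.

n = 63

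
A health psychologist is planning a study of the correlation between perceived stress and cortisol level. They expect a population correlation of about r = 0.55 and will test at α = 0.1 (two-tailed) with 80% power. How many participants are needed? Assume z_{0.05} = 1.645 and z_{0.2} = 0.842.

Fisher's z: C = ½·ln((1+r)/(1−r)) = ½·ln(3.4444) = 0.6184.
n = ((z_{α/2} + z_β)/C)² + 3.
(1.645 + 0.842) / 0.6184 = 2.487 / 0.6184 = 4.022.
n = 4.022² + 3 = 16.17 + 3 = 19.2.
Round up.

n = 20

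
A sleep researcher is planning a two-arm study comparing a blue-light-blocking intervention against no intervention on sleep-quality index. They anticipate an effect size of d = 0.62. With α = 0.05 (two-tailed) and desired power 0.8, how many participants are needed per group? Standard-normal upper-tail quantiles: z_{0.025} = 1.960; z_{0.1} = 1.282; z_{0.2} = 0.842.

n = 41 per group

For two independent groups with equal n: n = 2·((z_{α/2} + z_β) / d)².
z_{α/2} + z_β = 1.960 + 0.842 = 2.802.
n = 2 × (2.802 / 0.62)² = 2 × 4.519² = 2 × 20.42 = 40.8.
Round up to the next whole participant.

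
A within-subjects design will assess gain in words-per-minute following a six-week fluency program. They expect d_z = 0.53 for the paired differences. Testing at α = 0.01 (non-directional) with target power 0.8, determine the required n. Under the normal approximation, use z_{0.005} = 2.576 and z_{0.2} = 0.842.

n = 42 pairs

For a paired (one-sample on differences) test: n = ((z_{α/2} + z_β) / d)².
z_{α/2} + z_β = 2.576 + 0.842 = 3.418.
n = (3.418 / 0.53)² = 6.449² = 41.59.
Round up.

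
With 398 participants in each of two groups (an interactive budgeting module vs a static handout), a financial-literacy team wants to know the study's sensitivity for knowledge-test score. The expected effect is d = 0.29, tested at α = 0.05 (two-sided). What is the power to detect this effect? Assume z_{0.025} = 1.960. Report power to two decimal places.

power ≈ 0.98

For two equal groups, power = Φ(d·√(n/2) − z_{α/2}).
d·√(n/2) = 0.29 × √(398/2) = 0.29 × 14.107 = 4.091.
z_β = 4.091 − 1.960 = 2.131.
Power = Φ(2.131) = 0.983.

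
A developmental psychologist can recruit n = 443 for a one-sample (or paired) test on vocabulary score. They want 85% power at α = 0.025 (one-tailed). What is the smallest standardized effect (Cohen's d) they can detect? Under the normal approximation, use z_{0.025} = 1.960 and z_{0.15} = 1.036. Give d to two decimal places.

For a single sample (or paired design) of n = 443: d_min = (z_{α} + z_β)/√n.
z-sum = 1.960 + 1.036 = 2.996.
d_min = 2.996 / √443 = 2.996 / 21.048 = 0.142.

d_min ≈ 0.14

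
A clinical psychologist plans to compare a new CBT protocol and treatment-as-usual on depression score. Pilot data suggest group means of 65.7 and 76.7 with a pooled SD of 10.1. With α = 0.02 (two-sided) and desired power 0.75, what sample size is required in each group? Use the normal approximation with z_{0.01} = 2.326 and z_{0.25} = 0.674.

Cohen's d = |M₁ − M₂| / SD_pooled = |65.7 − 76.7| / 10.1 = 11.0 / 10.1 = 1.089.
For two independent groups with equal n: n = 2·((z_{α/2} + z_β) / d)².
z_{α/2} + z_β = 2.326 + 0.674 = 3.000.
n = 2 × (3.000 / 1.089)² = 2 × 2.755² = 2 × 7.59 = 15.2.
Round up to the next whole participant.

n = 16 per group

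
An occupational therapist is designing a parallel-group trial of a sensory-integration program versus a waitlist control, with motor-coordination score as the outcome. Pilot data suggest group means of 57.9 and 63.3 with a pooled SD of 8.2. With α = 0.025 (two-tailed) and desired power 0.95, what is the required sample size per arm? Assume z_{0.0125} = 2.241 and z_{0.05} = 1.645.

Cohen's d = |M₁ − M₂| / SD_pooled = |57.9 − 63.3| / 8.2 = 5.4 / 8.2 = 0.659.
For two independent groups with equal n: n = 2·((z_{α/2} + z_β) / d)².
z_{α/2} + z_β = 2.241 + 1.645 = 3.886.
n = 2 × (3.886 / 0.659)² = 2 × 5.897² = 2 × 34.77 = 69.5.
Round up to the next whole participant.

n = 70 per group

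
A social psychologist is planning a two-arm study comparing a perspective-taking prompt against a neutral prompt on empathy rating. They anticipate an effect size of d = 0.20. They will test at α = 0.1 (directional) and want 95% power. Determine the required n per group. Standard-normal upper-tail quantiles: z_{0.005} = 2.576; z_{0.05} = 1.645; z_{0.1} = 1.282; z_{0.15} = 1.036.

n = 429 per group

For two independent groups with equal n: n = 2·((z_{α} + z_β) / d)².
z_{α} + z_β = 1.282 + 1.645 = 2.927.
n = 2 × (2.927 / 0.20)² = 2 × 14.635² = 2 × 214.18 = 428.4.
Round up to the next whole participant.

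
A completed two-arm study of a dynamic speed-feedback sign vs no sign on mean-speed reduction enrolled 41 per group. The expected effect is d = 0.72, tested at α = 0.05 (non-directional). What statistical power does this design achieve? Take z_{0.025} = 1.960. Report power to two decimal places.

power ≈ 0.90

For two equal groups, power = Φ(d·√(n/2) − z_{α/2}).
d·√(n/2) = 0.72 × √(41/2) = 0.72 × 4.528 = 3.260.
z_β = 3.260 − 1.960 = 1.300.
Power = Φ(1.300) = 0.903.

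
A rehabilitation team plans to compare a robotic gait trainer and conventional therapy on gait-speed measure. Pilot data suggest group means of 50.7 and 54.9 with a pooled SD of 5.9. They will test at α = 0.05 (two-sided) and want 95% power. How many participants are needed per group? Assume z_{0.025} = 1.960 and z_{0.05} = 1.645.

n = 52 per group

Cohen's d = |M₁ − M₂| / SD_pooled = |50.7 − 54.9| / 5.9 = 4.2 / 5.9 = 0.712.
For two independent groups with equal n: n = 2·((z_{α/2} + z_β) / d)².
z_{α/2} + z_β = 1.960 + 1.645 = 3.605.
n = 2 × (3.605 / 0.712)² = 2 × 5.063² = 2 × 25.64 = 51.3.
Round up to the next whole participant.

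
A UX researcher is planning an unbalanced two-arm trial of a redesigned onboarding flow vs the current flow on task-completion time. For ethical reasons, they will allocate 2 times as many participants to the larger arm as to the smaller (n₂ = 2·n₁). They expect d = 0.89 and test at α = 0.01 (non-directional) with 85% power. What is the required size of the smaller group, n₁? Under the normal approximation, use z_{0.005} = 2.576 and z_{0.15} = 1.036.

n₁ = 25

With allocation ratio k = n₂/n₁ = 2, Var(x̄₁−x̄₂) = σ²(1/n₁ + 1/(k·n₁)) = σ²·(k+1)/(k·n₁).
So n₁ = (1 + 1/k)·((z_{α/2} + z_β)/d)² = 1.500 × (3.612/0.89)².
n₁ = 1.500 × 16.47 = 24.7.
Round up: n₁ = 25, giving n₂ = 2 × 25 = 50.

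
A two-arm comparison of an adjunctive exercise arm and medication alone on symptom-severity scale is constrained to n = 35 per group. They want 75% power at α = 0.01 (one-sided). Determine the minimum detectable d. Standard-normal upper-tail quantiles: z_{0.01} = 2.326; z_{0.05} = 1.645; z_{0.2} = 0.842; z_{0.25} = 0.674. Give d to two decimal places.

For two independent groups of n = 35 each: d_min = (z_{α} + z_β)·√(2/n).
z-sum = 2.326 + 0.674 = 3.000.
d_min = 3.000 × √(2/35) = 3.000 × 0.2390 = 0.717.

d_min ≈ 0.72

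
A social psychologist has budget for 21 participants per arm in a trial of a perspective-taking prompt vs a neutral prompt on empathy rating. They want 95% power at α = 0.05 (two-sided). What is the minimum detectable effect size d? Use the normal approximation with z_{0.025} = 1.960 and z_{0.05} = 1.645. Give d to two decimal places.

d_min ≈ 1.11

For two independent groups of n = 21 each: d_min = (z_{α/2} + z_β)·√(2/n).
z-sum = 1.960 + 1.645 = 3.605.
d_min = 3.605 × √(2/21) = 3.605 × 0.3086 = 1.113.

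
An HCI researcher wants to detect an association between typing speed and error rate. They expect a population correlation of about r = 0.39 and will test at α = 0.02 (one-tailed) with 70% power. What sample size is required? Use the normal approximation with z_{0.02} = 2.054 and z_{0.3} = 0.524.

n = 43

Fisher's z: C = ½·ln((1+r)/(1−r)) = ½·ln(2.2787) = 0.4118.
n = ((z_{α} + z_β)/C)² + 3.
(2.054 + 0.524) / 0.4118 = 2.578 / 0.4118 = 6.260.
n = 6.260² + 3 = 39.19 + 3 = 42.2.
Round up.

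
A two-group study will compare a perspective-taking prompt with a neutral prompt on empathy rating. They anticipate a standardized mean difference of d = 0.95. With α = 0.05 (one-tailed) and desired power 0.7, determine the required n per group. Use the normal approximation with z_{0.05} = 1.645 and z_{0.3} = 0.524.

n = 11 per group

For two independent groups with equal n: n = 2·((z_{α} + z_β) / d)².
z_{α} + z_β = 1.645 + 0.524 = 2.169.
n = 2 × (2.169 / 0.95)² = 2 × 2.283² = 2 × 5.21 = 10.4.
Round up to the next whole participant.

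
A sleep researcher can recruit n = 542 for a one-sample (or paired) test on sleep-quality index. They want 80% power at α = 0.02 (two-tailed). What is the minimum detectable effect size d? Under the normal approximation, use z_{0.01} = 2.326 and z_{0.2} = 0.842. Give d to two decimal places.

For a single sample (or paired design) of n = 542: d_min = (z_{α/2} + z_β)/√n.
z-sum = 2.326 + 0.842 = 3.168.
d_min = 3.168 / √542 = 3.168 / 23.281 = 0.136.

d_min ≈ 0.14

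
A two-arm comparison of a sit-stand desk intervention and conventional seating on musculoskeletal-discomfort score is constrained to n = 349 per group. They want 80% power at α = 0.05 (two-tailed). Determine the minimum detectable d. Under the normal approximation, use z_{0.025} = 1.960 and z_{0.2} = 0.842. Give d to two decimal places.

d_min ≈ 0.21

For two independent groups of n = 349 each: d_min = (z_{α/2} + z_β)·√(2/n).
z-sum = 1.960 + 0.842 = 2.802.
d_min = 2.802 × √(2/349) = 2.802 × 0.0757 = 0.212.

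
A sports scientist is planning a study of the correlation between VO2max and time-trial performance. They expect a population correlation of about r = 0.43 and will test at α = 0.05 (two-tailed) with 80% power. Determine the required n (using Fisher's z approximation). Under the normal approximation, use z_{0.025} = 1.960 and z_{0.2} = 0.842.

n = 41

Fisher's z: C = ½·ln((1+r)/(1−r)) = ½·ln(2.5088) = 0.4599.
n = ((z_{α/2} + z_β)/C)² + 3.
(1.960 + 0.842) / 0.4599 = 2.802 / 0.4599 = 6.093.
n = 6.093² + 3 = 37.12 + 3 = 40.1.
Round up.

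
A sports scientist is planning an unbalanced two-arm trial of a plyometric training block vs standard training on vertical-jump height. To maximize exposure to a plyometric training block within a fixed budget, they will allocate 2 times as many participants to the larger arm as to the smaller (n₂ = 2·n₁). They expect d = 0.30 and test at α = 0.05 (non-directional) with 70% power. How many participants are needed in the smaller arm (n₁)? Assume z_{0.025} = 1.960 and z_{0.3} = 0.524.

n₁ = 103

With allocation ratio k = n₂/n₁ = 2, Var(x̄₁−x̄₂) = σ²(1/n₁ + 1/(k·n₁)) = σ²·(k+1)/(k·n₁).
So n₁ = (1 + 1/k)·((z_{α/2} + z_β)/d)² = 1.500 × (2.484/0.30)².
n₁ = 1.500 × 68.56 = 102.8.
Round up: n₁ = 103, giving n₂ = 2 × 103 = 206.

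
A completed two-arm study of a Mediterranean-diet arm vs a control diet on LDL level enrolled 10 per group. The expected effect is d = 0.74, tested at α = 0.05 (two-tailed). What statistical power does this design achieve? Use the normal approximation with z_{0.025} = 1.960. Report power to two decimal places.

For two equal groups, power = Φ(d·√(n/2) − z_{α/2}).
d·√(n/2) = 0.74 × √(10/2) = 0.74 × 2.236 = 1.655.
z_β = 1.655 − 1.960 = -0.305.
Power = Φ(-0.305) = 0.380.

power ≈ 0.38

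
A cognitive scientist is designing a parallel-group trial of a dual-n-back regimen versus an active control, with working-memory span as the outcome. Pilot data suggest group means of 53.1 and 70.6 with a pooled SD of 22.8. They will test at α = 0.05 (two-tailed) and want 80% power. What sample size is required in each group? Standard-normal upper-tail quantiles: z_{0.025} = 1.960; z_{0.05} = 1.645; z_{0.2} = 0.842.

n = 27 per group

Cohen's d = |M₁ − M₂| / SD_pooled = |53.1 − 70.6| / 22.8 = 17.5 / 22.8 = 0.768.
For two independent groups with equal n: n = 2·((z_{α/2} + z_β) / d)².
z_{α/2} + z_β = 1.960 + 0.842 = 2.802.
n = 2 × (2.802 / 0.768)² = 2 × 3.648² = 2 × 13.31 = 26.6.
Round up to the next whole participant.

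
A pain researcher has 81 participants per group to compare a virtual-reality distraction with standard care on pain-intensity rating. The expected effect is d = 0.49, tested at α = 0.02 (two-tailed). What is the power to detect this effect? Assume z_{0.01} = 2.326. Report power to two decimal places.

power ≈ 0.79

For two equal groups, power = Φ(d·√(n/2) − z_{α/2}).
d·√(n/2) = 0.49 × √(81/2) = 0.49 × 6.364 = 3.118.
z_β = 3.118 − 2.326 = 0.792.
Power = Φ(0.792) = 0.786.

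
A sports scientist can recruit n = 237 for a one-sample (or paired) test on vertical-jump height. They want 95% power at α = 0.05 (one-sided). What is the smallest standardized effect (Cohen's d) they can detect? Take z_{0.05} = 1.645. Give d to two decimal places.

d_min ≈ 0.21

For a single sample (or paired design) of n = 237: d_min = (z_{α} + z_β)/√n.
z-sum = 1.645 + 1.645 = 3.290.
d_min = 3.290 / √237 = 3.290 / 15.395 = 0.214.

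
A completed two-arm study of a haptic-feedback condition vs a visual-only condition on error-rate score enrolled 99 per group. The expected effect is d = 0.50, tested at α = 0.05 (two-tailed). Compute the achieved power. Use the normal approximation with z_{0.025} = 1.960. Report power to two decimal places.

For two equal groups, power = Φ(d·√(n/2) − z_{α/2}).
d·√(n/2) = 0.50 × √(99/2) = 0.50 × 7.036 = 3.518.
z_β = 3.518 − 1.960 = 1.558.
Power = Φ(1.558) = 0.940.

power ≈ 0.94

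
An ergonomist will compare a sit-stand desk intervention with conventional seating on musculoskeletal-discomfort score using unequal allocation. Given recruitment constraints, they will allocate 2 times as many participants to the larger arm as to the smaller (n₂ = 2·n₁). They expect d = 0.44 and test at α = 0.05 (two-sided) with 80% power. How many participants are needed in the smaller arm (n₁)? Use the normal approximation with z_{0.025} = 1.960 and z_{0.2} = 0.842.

n₁ = 61

With allocation ratio k = n₂/n₁ = 2, Var(x̄₁−x̄₂) = σ²(1/n₁ + 1/(k·n₁)) = σ²·(k+1)/(k·n₁).
So n₁ = (1 + 1/k)·((z_{α/2} + z_β)/d)² = 1.500 × (2.802/0.44)².
n₁ = 1.500 × 40.55 = 60.8.
Round up: n₁ = 61, giving n₂ = 2 × 61 = 122.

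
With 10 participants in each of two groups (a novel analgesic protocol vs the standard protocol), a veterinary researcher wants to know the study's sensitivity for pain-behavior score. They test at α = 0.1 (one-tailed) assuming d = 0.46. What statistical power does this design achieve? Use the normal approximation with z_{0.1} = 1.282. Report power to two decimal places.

power ≈ 0.40

For two equal groups, power = Φ(d·√(n/2) − z_{α}).
d·√(n/2) = 0.46 × √(10/2) = 0.46 × 2.236 = 1.029.
z_β = 1.029 − 1.282 = -0.253.
Power = Φ(-0.253) = 0.400.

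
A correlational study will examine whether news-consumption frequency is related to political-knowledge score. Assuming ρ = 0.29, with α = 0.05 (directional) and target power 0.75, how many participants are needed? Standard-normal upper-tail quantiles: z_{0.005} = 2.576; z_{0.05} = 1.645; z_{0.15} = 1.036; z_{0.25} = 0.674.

n = 64

Fisher's z: C = ½·ln((1+r)/(1−r)) = ½·ln(1.8169) = 0.2986.
n = ((z_{α} + z_β)/C)² + 3.
(1.645 + 0.674) / 0.2986 = 2.319 / 0.2986 = 7.766.
n = 7.766² + 3 = 60.31 + 3 = 63.3.
Round up.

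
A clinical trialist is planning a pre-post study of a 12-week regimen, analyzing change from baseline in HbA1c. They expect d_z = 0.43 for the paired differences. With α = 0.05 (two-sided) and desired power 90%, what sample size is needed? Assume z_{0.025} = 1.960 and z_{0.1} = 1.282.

For a paired (one-sample on differences) test: n = ((z_{α/2} + z_β) / d)².
z_{α/2} + z_β = 1.960 + 1.282 = 3.242.
n = (3.242 / 0.43)² = 7.540² = 56.84.
Round up.

n = 57 pairs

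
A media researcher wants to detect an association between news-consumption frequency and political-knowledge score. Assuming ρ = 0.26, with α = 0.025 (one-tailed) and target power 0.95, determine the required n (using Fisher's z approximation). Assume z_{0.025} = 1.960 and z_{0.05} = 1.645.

Fisher's z: C = ½·ln((1+r)/(1−r)) = ½·ln(1.7027) = 0.2661.
n = ((z_{α} + z_β)/C)² + 3.
(1.960 + 1.645) / 0.2661 = 3.605 / 0.2661 = 13.548.
n = 13.548² + 3 = 183.54 + 3 = 186.5.
Round up.

n = 187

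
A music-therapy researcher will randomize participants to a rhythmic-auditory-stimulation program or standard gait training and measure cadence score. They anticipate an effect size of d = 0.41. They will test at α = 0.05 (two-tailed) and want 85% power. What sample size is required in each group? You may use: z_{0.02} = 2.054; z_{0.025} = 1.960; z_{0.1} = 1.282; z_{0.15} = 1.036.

For two independent groups with equal n: n = 2·((z_{α/2} + z_β) / d)².
z_{α/2} + z_β = 1.960 + 1.036 = 2.996.
n = 2 × (2.996 / 0.41)² = 2 × 7.307² = 2 × 53.40 = 106.8.
Round up to the next whole participant.

n = 107 per group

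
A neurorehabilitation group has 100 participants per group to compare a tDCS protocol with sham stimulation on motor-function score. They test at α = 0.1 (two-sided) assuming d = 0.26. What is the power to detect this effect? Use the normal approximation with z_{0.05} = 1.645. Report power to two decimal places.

power ≈ 0.58

For two equal groups, power = Φ(d·√(n/2) − z_{α/2}).
d·√(n/2) = 0.26 × √(100/2) = 0.26 × 7.071 = 1.838.
z_β = 1.838 − 1.645 = 0.193.
Power = Φ(0.193) = 0.577.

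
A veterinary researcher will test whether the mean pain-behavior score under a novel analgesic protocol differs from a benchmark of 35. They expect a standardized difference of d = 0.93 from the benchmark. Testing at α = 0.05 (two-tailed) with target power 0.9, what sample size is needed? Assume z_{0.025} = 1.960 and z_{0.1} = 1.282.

For a one-sample test: n = ((z_{α/2} + z_β) / d)².
z_{α/2} + z_β = 1.960 + 1.282 = 3.242.
n = (3.242 / 0.93)² = 3.486² = 12.15.
Round up.

n = 13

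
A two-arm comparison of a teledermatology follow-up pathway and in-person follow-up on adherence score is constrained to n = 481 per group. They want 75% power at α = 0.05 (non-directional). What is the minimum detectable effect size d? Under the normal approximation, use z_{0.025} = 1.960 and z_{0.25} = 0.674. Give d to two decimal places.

d_min ≈ 0.17

For two independent groups of n = 481 each: d_min = (z_{α/2} + z_β)·√(2/n).
z-sum = 1.960 + 0.674 = 2.634.
d_min = 2.634 × √(2/481) = 2.634 × 0.0645 = 0.170.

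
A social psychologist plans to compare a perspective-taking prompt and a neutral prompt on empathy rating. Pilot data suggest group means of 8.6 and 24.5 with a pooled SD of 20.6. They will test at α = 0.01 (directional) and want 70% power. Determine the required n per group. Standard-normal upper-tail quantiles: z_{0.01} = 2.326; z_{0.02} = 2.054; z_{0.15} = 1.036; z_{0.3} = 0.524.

Cohen's d = |M₁ − M₂| / SD_pooled = |8.6 − 24.5| / 20.6 = 15.9 / 20.6 = 0.772.
For two independent groups with equal n: n = 2·((z_{α} + z_β) / d)².
z_{α} + z_β = 2.326 + 0.524 = 2.850.
n = 2 × (2.850 / 0.772)² = 2 × 3.692² = 2 × 13.63 = 27.3.
Round up to the next whole participant.

n = 28 per group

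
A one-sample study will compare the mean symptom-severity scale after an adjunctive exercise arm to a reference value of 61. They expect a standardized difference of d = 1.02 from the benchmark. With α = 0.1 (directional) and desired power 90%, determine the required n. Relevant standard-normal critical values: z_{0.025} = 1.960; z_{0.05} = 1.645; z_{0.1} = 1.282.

n = 7

For a one-sample test: n = ((z_{α} + z_β) / d)².
z_{α} + z_β = 1.282 + 1.282 = 2.564.
n = (2.564 / 1.02)² = 2.514² = 6.32.
Round up.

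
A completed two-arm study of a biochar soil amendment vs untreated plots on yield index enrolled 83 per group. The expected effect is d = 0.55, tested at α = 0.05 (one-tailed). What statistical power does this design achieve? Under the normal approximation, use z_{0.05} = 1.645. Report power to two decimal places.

power ≈ 0.97

For two equal groups, power = Φ(d·√(n/2) − z_{α}).
d·√(n/2) = 0.55 × √(83/2) = 0.55 × 6.442 = 3.543.
z_β = 3.543 − 1.645 = 1.898.
Power = Φ(1.898) = 0.971.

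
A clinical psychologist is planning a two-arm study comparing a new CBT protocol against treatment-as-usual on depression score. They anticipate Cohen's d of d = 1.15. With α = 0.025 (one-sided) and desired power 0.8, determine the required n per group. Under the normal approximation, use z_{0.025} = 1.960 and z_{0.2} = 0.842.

n = 12 per group

For two independent groups with equal n: n = 2·((z_{α} + z_β) / d)².
z_{α} + z_β = 1.960 + 0.842 = 2.802.
n = 2 × (2.802 / 1.15)² = 2 × 2.437² = 2 × 5.94 = 11.9.
Round up to the next whole participant.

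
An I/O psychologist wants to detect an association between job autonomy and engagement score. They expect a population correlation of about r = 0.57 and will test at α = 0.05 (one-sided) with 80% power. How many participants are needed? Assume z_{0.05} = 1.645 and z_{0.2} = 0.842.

Fisher's z: C = ½·ln((1+r)/(1−r)) = ½·ln(3.6512) = 0.6475.
n = ((z_{α} + z_β)/C)² + 3.
(1.645 + 0.842) / 0.6475 = 2.487 / 0.6475 = 3.841.
n = 3.841² + 3 = 14.75 + 3 = 17.8.
Round up.

n = 18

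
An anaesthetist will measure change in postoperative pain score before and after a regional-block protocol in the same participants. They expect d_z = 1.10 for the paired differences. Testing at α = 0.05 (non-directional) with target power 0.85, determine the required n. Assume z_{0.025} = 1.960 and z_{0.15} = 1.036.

For a paired (one-sample on differences) test: n = ((z_{α/2} + z_β) / d)².
z_{α/2} + z_β = 1.960 + 1.036 = 2.996.
n = (2.996 / 1.10)² = 2.724² = 7.42.
Round up.

n = 8 pairs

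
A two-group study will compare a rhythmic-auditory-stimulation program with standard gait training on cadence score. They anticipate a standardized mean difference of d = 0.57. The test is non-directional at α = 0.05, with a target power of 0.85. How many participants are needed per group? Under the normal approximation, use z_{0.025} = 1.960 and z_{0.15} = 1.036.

n = 56 per group

For two independent groups with equal n: n = 2·((z_{α/2} + z_β) / d)².
z_{α/2} + z_β = 1.960 + 1.036 = 2.996.
n = 2 × (2.996 / 0.57)² = 2 × 5.256² = 2 × 27.63 = 55.3.
Round up to the next whole participant.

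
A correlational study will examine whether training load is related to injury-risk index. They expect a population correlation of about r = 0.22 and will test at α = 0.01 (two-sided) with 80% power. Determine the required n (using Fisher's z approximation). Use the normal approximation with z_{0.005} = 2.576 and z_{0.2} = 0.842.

n = 237

Fisher's z: C = ½·ln((1+r)/(1−r)) = ½·ln(1.5641) = 0.2237.
n = ((z_{α/2} + z_β)/C)² + 3.
(2.576 + 0.842) / 0.2237 = 3.418 / 0.2237 = 15.279.
n = 15.279² + 3 = 233.46 + 3 = 236.5.
Round up.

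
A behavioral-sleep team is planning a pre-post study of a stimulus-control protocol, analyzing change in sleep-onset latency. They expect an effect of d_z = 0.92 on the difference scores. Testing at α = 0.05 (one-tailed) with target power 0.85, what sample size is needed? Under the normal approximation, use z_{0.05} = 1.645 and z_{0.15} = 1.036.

For a paired (one-sample on differences) test: n = ((z_{α} + z_β) / d)².
z_{α} + z_β = 1.645 + 1.036 = 2.681.
n = (2.681 / 0.92)² = 2.914² = 8.49.
Round up.

n = 9 pairs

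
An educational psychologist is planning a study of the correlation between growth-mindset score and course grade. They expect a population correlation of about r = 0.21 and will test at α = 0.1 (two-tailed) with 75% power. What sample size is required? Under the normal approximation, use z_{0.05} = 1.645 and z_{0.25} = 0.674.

n = 122

Fisher's z: C = ½·ln((1+r)/(1−r)) = ½·ln(1.5316) = 0.2132.
n = ((z_{α/2} + z_β)/C)² + 3.
(1.645 + 0.674) / 0.2132 = 2.319 / 0.2132 = 10.877.
n = 10.877² + 3 = 118.31 + 3 = 121.3.
Round up.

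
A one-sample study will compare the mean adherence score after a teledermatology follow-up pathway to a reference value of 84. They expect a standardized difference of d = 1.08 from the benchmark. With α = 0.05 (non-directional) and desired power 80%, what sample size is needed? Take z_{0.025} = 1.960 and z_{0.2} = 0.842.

For a one-sample test: n = ((z_{α/2} + z_β) / d)².
z_{α/2} + z_β = 1.960 + 0.842 = 2.802.
n = (2.802 / 1.08)² = 2.594² = 6.73.
Round up.

n = 7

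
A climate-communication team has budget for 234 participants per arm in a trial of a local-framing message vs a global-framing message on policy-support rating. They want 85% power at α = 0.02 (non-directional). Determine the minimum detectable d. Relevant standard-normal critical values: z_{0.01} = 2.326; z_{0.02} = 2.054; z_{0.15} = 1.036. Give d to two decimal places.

d_min ≈ 0.31

For two independent groups of n = 234 each: d_min = (z_{α/2} + z_β)·√(2/n).
z-sum = 2.326 + 1.036 = 3.362.
d_min = 3.362 × √(2/234) = 3.362 × 0.0925 = 0.311.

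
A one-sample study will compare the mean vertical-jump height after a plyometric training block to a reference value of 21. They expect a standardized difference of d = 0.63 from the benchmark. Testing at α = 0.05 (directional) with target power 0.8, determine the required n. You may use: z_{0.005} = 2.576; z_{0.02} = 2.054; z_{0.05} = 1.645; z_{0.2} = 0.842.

n = 16

For a one-sample test: n = ((z_{α} + z_β) / d)².
z_{α} + z_β = 1.645 + 0.842 = 2.487.
n = (2.487 / 0.63)² = 3.948² = 15.58.
Round up.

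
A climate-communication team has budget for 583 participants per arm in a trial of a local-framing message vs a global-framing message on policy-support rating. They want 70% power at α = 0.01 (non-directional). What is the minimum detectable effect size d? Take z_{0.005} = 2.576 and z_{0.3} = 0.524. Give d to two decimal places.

d_min ≈ 0.18

For two independent groups of n = 583 each: d_min = (z_{α/2} + z_β)·√(2/n).
z-sum = 2.576 + 0.524 = 3.100.
d_min = 3.100 × √(2/583) = 3.100 × 0.0586 = 0.182.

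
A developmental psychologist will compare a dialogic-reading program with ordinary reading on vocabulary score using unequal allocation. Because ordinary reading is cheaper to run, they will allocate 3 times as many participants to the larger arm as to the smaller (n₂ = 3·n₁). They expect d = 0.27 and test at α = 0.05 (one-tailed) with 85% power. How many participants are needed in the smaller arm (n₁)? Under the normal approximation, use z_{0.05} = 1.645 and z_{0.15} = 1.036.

With allocation ratio k = n₂/n₁ = 3, Var(x̄₁−x̄₂) = σ²(1/n₁ + 1/(k·n₁)) = σ²·(k+1)/(k·n₁).
So n₁ = (1 + 1/k)·((z_{α} + z_β)/d)² = 1.333 × (2.681/0.27)².
n₁ = 1.333 × 98.60 = 131.5.
Round up: n₁ = 132, giving n₂ = 3 × 132 = 396.

n₁ = 132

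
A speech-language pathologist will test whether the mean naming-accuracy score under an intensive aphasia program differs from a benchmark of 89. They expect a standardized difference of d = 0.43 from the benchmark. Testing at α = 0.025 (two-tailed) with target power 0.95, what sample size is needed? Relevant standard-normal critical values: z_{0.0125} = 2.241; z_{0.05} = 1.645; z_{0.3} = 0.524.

For a one-sample test: n = ((z_{α/2} + z_β) / d)².
z_{α/2} + z_β = 2.241 + 1.645 = 3.886.
n = (3.886 / 0.43)² = 9.037² = 81.67.
Round up.

n = 82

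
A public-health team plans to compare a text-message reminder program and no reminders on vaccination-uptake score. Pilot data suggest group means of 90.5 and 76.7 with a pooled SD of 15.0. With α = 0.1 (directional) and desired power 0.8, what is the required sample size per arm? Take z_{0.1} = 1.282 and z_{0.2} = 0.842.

Cohen's d = |M₁ − M₂| / SD_pooled = |90.5 − 76.7| / 15.0 = 13.8 / 15.0 = 0.920.
For two independent groups with equal n: n = 2·((z_{α} + z_β) / d)².
z_{α} + z_β = 1.282 + 0.842 = 2.124.
n = 2 × (2.124 / 0.920)² = 2 × 2.309² = 2 × 5.33 = 10.7.
Round up to the next whole participant.

n = 11 per group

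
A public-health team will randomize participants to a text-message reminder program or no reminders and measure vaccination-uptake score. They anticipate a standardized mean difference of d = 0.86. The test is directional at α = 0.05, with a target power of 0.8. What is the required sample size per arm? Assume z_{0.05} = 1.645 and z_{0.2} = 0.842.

n = 17 per group

For two independent groups with equal n: n = 2·((z_{α} + z_β) / d)².
z_{α} + z_β = 1.645 + 0.842 = 2.487.
n = 2 × (2.487 / 0.86)² = 2 × 2.892² = 2 × 8.36 = 16.7.
Round up to the next whole participant.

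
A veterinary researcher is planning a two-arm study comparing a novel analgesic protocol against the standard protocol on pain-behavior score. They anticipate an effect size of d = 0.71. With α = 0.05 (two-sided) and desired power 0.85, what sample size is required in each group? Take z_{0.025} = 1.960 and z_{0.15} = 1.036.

For two independent groups with equal n: n = 2·((z_{α/2} + z_β) / d)².
z_{α/2} + z_β = 1.960 + 1.036 = 2.996.
n = 2 × (2.996 / 0.71)² = 2 × 4.220² = 2 × 17.81 = 35.6.
Round up to the next whole participant.

n = 36 per group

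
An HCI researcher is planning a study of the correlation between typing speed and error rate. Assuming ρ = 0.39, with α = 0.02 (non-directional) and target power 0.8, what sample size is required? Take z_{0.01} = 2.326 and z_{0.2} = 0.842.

Fisher's z: C = ½·ln((1+r)/(1−r)) = ½·ln(2.2787) = 0.4118.
n = ((z_{α/2} + z_β)/C)² + 3.
(2.326 + 0.842) / 0.4118 = 3.168 / 0.4118 = 7.693.
n = 7.693² + 3 = 59.18 + 3 = 62.2.
Round up.

n = 63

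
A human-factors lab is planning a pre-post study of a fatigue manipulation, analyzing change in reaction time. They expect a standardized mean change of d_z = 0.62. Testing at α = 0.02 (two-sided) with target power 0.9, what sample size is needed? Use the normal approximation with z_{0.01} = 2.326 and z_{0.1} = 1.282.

n = 34 pairs

For a paired (one-sample on differences) test: n = ((z_{α/2} + z_β) / d)².
z_{α/2} + z_β = 2.326 + 1.282 = 3.608.
n = (3.608 / 0.62)² = 5.819² = 33.86.
Round up.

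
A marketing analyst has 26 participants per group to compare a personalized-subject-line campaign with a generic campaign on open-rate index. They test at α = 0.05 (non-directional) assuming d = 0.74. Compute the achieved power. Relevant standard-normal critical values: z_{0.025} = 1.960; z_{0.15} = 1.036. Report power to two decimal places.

For two equal groups, power = Φ(d·√(n/2) − z_{α/2}).
d·√(n/2) = 0.74 × √(26/2) = 0.74 × 3.606 = 2.668.
z_β = 2.668 − 1.960 = 0.708.
Power = Φ(0.708) = 0.761.

power ≈ 0.76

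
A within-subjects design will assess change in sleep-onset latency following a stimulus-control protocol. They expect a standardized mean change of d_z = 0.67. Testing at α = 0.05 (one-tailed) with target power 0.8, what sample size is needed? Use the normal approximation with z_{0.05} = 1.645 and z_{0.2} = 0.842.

For a paired (one-sample on differences) test: n = ((z_{α} + z_β) / d)².
z_{α} + z_β = 1.645 + 0.842 = 2.487.
n = (2.487 / 0.67)² = 3.712² = 13.78.
Round up.

n = 14 pairs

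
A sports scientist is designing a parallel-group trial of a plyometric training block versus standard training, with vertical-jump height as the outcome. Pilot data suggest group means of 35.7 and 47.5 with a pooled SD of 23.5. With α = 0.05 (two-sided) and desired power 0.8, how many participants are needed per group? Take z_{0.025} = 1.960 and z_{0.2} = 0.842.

Cohen's d = |M₁ − M₂| / SD_pooled = |35.7 − 47.5| / 23.5 = 11.8 / 23.5 = 0.502.
For two independent groups with equal n: n = 2·((z_{α/2} + z_β) / d)².
z_{α/2} + z_β = 1.960 + 0.842 = 2.802.
n = 2 × (2.802 / 0.502)² = 2 × 5.582² = 2 × 31.16 = 62.3.
Round up to the next whole participant.

n = 63 per group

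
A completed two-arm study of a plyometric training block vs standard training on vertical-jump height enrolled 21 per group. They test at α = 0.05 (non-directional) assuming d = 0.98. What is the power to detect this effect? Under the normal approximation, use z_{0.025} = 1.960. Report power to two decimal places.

power ≈ 0.89

For two equal groups, power = Φ(d·√(n/2) − z_{α/2}).
d·√(n/2) = 0.98 × √(21/2) = 0.98 × 3.240 = 3.176.
z_β = 3.176 − 1.960 = 1.216.
Power = Φ(1.216) = 0.888.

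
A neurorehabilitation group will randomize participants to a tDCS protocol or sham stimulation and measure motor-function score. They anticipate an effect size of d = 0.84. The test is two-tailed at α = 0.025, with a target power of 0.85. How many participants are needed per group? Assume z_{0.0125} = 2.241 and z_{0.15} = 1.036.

For two independent groups with equal n: n = 2·((z_{α/2} + z_β) / d)².
z_{α/2} + z_β = 2.241 + 1.036 = 3.277.
n = 2 × (3.277 / 0.84)² = 2 × 3.901² = 2 × 15.22 = 30.4.
Round up to the next whole participant.

n = 31 per group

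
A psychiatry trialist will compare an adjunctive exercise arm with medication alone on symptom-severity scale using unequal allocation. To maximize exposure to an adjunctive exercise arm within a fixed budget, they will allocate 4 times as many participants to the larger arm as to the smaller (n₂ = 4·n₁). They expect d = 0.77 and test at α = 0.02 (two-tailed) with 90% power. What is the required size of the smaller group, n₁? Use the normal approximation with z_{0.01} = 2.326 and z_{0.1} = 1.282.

With allocation ratio k = n₂/n₁ = 4, Var(x̄₁−x̄₂) = σ²(1/n₁ + 1/(k·n₁)) = σ²·(k+1)/(k·n₁).
So n₁ = (1 + 1/k)·((z_{α/2} + z_β)/d)² = 1.250 × (3.608/0.77)².
n₁ = 1.250 × 21.96 = 27.4.
Round up: n₁ = 28, giving n₂ = 4 × 28 = 112.

n₁ = 28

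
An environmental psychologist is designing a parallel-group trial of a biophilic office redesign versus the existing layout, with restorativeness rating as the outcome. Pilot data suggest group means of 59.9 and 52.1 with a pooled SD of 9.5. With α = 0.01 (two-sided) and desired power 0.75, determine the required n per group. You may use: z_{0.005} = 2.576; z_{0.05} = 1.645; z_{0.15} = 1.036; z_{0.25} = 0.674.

Cohen's d = |M₁ − M₂| / SD_pooled = |59.9 − 52.1| / 9.5 = 7.8 / 9.5 = 0.821.
For two independent groups with equal n: n = 2·((z_{α/2} + z_β) / d)².
z_{α/2} + z_β = 2.576 + 0.674 = 3.250.
n = 2 × (3.250 / 0.821)² = 2 × 3.959² = 2 × 15.67 = 31.3.
Round up to the next whole participant.

n = 32 per group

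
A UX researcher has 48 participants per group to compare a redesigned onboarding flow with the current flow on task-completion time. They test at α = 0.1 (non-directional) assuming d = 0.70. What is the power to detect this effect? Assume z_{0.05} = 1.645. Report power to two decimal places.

power ≈ 0.96

For two equal groups, power = Φ(d·√(n/2) − z_{α/2}).
d·√(n/2) = 0.70 × √(48/2) = 0.70 × 4.899 = 3.429.
z_β = 3.429 − 1.645 = 1.784.
Power = Φ(1.784) = 0.963.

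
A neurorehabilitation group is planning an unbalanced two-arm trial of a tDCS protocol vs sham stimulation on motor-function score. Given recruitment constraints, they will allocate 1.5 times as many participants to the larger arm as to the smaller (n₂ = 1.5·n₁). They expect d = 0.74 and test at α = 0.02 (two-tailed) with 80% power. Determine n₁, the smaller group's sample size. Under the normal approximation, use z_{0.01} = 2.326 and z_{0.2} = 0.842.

n₁ = 31

With allocation ratio k = n₂/n₁ = 1.5, Var(x̄₁−x̄₂) = σ²(1/n₁ + 1/(k·n₁)) = σ²·(k+1)/(k·n₁).
So n₁ = (1 + 1/k)·((z_{α/2} + z_β)/d)² = 1.667 × (3.168/0.74)².
n₁ = 1.667 × 18.33 = 30.5.
Round up: n₁ = 31, giving n₂ = ⌈1.5 × 31⌉ = ⌈46.5⌉ = 47.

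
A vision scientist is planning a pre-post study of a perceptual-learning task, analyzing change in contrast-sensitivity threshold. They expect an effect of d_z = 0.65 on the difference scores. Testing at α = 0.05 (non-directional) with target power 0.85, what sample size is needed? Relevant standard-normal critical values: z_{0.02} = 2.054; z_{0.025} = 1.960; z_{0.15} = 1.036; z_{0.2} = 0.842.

For a paired (one-sample on differences) test: n = ((z_{α/2} + z_β) / d)².
z_{α/2} + z_β = 1.960 + 1.036 = 2.996.
n = (2.996 / 0.65)² = 4.609² = 21.25.
Round up.

n = 22 pairs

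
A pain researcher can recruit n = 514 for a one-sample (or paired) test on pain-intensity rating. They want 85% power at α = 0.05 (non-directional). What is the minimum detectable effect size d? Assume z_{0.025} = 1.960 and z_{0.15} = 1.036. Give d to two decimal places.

d_min ≈ 0.13

For a single sample (or paired design) of n = 514: d_min = (z_{α/2} + z_β)/√n.
z-sum = 1.960 + 1.036 = 2.996.
d_min = 2.996 / √514 = 2.996 / 22.672 = 0.132.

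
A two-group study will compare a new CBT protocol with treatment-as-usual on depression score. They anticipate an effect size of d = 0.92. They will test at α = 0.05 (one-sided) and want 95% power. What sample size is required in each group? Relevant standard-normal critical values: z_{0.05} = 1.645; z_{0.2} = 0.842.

n = 26 per group

For two independent groups with equal n: n = 2·((z_{α} + z_β) / d)².
z_{α} + z_β = 1.645 + 1.645 = 3.290.
n = 2 × (3.290 / 0.92)² = 2 × 3.576² = 2 × 12.79 = 25.6.
Round up to the next whole participant.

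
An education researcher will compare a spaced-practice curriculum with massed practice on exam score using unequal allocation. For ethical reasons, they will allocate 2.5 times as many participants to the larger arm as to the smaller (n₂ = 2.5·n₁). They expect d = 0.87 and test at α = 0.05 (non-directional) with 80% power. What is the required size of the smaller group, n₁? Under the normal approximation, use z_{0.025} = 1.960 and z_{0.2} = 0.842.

With allocation ratio k = n₂/n₁ = 2.5, Var(x̄₁−x̄₂) = σ²(1/n₁ + 1/(k·n₁)) = σ²·(k+1)/(k·n₁).
So n₁ = (1 + 1/k)·((z_{α/2} + z_β)/d)² = 1.400 × (2.802/0.87)².
n₁ = 1.400 × 10.37 = 14.5.
Round up: n₁ = 15, giving n₂ = ⌈2.5 × 15⌉ = ⌈37.5⌉ = 38.

n₁ = 15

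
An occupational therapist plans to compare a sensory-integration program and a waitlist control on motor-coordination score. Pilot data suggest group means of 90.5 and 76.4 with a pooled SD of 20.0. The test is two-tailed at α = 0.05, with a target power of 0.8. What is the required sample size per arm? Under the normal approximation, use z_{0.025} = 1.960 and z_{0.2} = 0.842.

Cohen's d = |M₁ − M₂| / SD_pooled = |90.5 − 76.4| / 20.0 = 14.1 / 20.0 = 0.705.
For two independent groups with equal n: n = 2·((z_{α/2} + z_β) / d)².
z_{α/2} + z_β = 1.960 + 0.842 = 2.802.
n = 2 × (2.802 / 0.705)² = 2 × 3.974² = 2 × 15.80 = 31.6.
Round up to the next whole participant.

n = 32 per group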